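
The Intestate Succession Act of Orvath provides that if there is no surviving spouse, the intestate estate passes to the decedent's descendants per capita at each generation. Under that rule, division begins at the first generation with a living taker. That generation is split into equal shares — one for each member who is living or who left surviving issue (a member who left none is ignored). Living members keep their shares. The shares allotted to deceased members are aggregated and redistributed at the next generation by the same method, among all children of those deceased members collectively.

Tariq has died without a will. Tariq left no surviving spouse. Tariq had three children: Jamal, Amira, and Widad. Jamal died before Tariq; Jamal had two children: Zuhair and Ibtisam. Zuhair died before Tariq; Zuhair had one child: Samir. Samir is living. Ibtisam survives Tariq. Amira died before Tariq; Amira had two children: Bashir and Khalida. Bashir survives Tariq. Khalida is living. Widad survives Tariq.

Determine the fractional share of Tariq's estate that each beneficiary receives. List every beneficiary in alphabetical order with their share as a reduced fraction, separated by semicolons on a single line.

There is no surviving spouse, so the entire estate passes to Tariq's descendants per capita at each generation.
At generation 1 (Jamal, Amira, Widad) there are 3 shares of (1)/3 = 1/3 each.
Living: Widad — each takes 1/3.
Deceased: Jamal and Amira. Their combined 2/3 is pooled and carried to generation 2.
At generation 2 (Zuhair, Ibtisam, Bashir, Khalida) there are 4 shares of (2/3)/4 = 1/6 each.
Living: Ibtisam, Bashir, and Khalida — each takes 1/6.
Deceased: Zuhair. That 1/6 share is carried to generation 3.
At generation 3 (Samir) there are 1 shares of (1/6)/1 = 1/6 each.
Living: Samir — each takes 1/6.

Bashir 1/6; Ibtisam 1/6; Khalida 1/6; Samir 1/6; Widad 1/3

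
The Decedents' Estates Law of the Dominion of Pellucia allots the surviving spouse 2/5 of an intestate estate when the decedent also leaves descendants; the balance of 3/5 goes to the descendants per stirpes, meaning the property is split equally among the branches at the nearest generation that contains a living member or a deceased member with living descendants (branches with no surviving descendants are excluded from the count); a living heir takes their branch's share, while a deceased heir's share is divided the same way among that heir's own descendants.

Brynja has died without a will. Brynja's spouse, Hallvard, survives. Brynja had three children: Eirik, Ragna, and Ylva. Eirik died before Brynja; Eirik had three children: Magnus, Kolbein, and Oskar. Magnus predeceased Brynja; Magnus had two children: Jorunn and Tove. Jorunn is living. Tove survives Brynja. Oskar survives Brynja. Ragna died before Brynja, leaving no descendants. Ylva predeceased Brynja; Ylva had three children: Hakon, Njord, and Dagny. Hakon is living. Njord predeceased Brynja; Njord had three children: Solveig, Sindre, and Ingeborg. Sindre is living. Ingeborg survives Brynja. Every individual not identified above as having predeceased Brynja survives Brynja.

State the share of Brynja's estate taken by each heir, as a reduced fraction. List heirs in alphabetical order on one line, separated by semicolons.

Dagny 1/10; Hakon 1/10; Hallvard 2/5; Ingeborg 1/30; Jorunn 1/20; Kolbein 1/10; Oskar 1/10; Sindre 1/30; Solveig 1/30; Tove 1/20

Hallvard, as surviving spouse, takes 2/5.
The remaining 3/5 passes to Brynja's descendants per stirpes.
Ragna left no surviving issue, so that branch lapses and is disregarded.
The 3/5 is divided into 2 equal shares of 3/10 among Eirik, Ylva.
Eirik predeceased; the 3/10 allotted to Eirik's branch passes to Eirik's issue by representation.
The 3/10 is divided into 3 equal shares of 1/10 among Magnus, Kolbein, Oskar.
Magnus predeceased; the 1/10 allotted to Magnus's branch passes to Magnus's issue by representation.
The 1/10 is divided into 2 equal shares of 1/20 among Jorunn, Tove.
Jorunn is living and takes 1/20.
Tove is living and takes 1/20.
Kolbein is living and takes 1/10.
Oskar is living and takes 1/10.
Ylva predeceased; the 3/10 allotted to Ylva's branch passes to Ylva's issue by representation.
The 3/10 is divided into 3 equal shares of 1/10 among Hakon, Njord, Dagny.
Hakon is living and takes 1/10.
Njord predeceased; the 1/10 allotted to Njord's branch passes to Njord's issue by representation.
The 1/10 is divided into 3 equal shares of 1/30 among Solveig, Sindre, Ingeborg.
Solveig is living and takes 1/30.
Sindre is living and takes 1/30.
Ingeborg is living and takes 1/30.
Dagny is living and takes 1/10.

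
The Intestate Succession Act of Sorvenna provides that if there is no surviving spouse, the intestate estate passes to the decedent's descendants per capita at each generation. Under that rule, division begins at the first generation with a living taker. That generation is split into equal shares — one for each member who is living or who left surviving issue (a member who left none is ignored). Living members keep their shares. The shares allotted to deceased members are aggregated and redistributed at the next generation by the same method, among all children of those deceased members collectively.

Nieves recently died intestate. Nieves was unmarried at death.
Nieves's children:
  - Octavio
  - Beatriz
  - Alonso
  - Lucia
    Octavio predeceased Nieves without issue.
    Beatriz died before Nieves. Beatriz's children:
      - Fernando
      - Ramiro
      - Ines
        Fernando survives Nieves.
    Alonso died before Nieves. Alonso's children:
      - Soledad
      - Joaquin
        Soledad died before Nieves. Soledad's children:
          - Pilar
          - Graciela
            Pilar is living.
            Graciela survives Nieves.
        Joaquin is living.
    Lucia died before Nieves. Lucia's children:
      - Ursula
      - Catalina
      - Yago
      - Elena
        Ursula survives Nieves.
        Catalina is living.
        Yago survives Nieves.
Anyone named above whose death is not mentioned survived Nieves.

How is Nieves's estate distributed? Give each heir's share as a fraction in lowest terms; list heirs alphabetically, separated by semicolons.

There is no surviving spouse, so the entire estate passes to Nieves's descendants per capita at each generation.
No one at generation 1 (Beatriz, Alonso, Lucia) is living; moving to the next generation.
At generation 2 (Fernando, Ramiro, Ines, Soledad, Joaquin, Ursula, Catalina, Yago, Elena) there are 9 shares of (1)/9 = 1/9 each.
Living: Fernando, Ramiro, Ines, Joaquin, Ursula, Catalina, Yago, and Elena — each takes 1/9.
Deceased: Soledad. That 1/9 share is carried to generation 3.
At generation 3 (Pilar, Graciela) there are 2 shares of (1/9)/2 = 1/18 each.
Living: Pilar and Graciela — each takes 1/18.

Catalina 1/9; Elena 1/9; Fernando 1/9; Graciela 1/18; Ines 1/9; Joaquin 1/9; Pilar 1/18; Ramiro 1/9; Ursula 1/9; Yago 1/9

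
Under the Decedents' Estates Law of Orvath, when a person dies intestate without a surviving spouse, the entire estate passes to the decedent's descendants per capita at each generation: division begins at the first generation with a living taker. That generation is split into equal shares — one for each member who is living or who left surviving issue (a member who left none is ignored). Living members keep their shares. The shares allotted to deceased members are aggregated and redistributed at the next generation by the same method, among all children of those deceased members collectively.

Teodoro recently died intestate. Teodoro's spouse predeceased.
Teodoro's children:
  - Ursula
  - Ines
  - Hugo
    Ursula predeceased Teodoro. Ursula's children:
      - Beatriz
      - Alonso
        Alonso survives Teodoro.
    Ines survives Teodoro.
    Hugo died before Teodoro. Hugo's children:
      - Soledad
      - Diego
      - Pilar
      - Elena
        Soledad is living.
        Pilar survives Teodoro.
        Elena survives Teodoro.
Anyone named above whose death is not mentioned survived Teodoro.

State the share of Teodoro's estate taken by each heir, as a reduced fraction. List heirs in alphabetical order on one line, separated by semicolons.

Alonso 1/9; Beatriz 1/9; Diego 1/9; Elena 1/9; Ines 1/3; Pilar 1/9; Soledad 1/9

There is no surviving spouse, so the entire estate passes to Teodoro's descendants per capita at each generation.
At generation 1 (Ursula, Ines, Hugo) there are 3 shares of (1)/3 = 1/3 each.
Living: Ines — each takes 1/3.
Deceased: Ursula and Hugo. Their combined 2/3 is pooled and carried to generation 2.
At generation 2 (Beatriz, Alonso, Soledad, Diego, Pilar, Elena) there are 6 shares of (2/3)/6 = 1/9 each.
Living: Beatriz, Alonso, Soledad, Diego, Pilar, and Elena — each takes 1/9.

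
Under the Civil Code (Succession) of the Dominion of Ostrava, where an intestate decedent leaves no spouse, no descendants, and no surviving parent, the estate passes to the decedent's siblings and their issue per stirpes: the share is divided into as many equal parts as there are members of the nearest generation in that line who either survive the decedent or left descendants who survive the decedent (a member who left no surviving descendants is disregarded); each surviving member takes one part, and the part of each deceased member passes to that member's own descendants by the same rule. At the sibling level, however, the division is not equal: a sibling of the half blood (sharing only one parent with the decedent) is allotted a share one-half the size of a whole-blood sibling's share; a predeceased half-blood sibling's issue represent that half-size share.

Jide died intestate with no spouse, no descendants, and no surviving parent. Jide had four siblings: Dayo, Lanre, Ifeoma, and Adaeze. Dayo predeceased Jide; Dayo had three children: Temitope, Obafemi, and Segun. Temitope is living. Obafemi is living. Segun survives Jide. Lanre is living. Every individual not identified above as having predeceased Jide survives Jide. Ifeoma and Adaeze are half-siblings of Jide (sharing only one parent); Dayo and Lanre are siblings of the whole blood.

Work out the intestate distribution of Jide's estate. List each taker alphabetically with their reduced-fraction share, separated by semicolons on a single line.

Adaeze 1/6; Ifeoma 1/6; Lanre 1/3; Obafemi 1/9; Segun 1/9; Temitope 1/9

No spouse, descendants, or parent survives, so the estate passes to Jide's siblings per stirpes.
Half-blood siblings count for one-half the weight of whole-blood siblings at the initial division.
Dividing 1 in proportion to weights (total weight 3): Dayo (weight 1) → 1/3; Lanre (weight 1) → 1/3; Ifeoma (weight 1/2) → 1/6; Adaeze (weight 1/2) → 1/6.
Dayo predeceased; the 1/3 allotted to Dayo's branch passes to Dayo's issue by representation.
The 1/3 is divided into 3 equal shares of 1/9 among Temitope, Obafemi, Segun.
Temitope is living and takes 1/9.
Obafemi is living and takes 1/9.
Segun is living and takes 1/9.
Lanre is living and takes 1/3.
Ifeoma is living and takes 1/6.
Adaeze is living and takes 1/6.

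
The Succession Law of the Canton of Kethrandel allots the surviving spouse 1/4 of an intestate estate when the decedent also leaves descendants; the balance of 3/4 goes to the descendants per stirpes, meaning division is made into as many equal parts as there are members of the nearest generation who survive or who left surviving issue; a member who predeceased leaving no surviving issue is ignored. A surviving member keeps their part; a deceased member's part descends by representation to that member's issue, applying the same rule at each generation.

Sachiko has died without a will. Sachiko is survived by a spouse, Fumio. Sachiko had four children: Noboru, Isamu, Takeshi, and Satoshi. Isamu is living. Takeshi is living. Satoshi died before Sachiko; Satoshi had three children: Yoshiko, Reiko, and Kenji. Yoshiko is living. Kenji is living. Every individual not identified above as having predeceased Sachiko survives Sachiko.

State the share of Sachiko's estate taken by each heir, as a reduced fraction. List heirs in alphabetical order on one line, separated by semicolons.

Fumio 1/4; Isamu 3/16; Kenji 1/16; Noboru 3/16; Reiko 1/16; Takeshi 3/16; Yoshiko 1/16

Fumio, as surviving spouse, takes 1/4.
The remaining 3/4 passes to Sachiko's descendants per stirpes.
The 3/4 is divided into 4 equal shares of 3/16 among Noboru, Isamu, Takeshi, Satoshi.
Noboru is living and takes 3/16.
Isamu is living and takes 3/16.
Takeshi is living and takes 3/16.
Satoshi predeceased; the 3/16 allotted to Satoshi's branch passes to Satoshi's issue by representation.
The 3/16 is divided into 3 equal shares of 1/16 among Yoshiko, Reiko, Kenji.
Yoshiko is living and takes 1/16.
Reiko is living and takes 1/16.
Kenji is living and takes 1/16.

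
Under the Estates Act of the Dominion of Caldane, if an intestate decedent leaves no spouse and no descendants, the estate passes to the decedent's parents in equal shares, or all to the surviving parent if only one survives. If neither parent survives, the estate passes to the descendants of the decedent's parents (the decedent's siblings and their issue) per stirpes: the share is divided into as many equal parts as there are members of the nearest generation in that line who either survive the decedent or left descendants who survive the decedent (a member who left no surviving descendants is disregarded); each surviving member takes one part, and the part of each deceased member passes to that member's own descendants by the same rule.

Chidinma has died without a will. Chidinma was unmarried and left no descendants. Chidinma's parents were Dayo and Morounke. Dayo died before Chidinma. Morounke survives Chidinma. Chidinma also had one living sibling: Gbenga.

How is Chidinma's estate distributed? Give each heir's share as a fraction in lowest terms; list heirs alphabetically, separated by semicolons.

Only one parent, Morounke, survives, so Morounke takes the entire estate. The siblings take nothing because a surviving parent has priority.

Morounke 1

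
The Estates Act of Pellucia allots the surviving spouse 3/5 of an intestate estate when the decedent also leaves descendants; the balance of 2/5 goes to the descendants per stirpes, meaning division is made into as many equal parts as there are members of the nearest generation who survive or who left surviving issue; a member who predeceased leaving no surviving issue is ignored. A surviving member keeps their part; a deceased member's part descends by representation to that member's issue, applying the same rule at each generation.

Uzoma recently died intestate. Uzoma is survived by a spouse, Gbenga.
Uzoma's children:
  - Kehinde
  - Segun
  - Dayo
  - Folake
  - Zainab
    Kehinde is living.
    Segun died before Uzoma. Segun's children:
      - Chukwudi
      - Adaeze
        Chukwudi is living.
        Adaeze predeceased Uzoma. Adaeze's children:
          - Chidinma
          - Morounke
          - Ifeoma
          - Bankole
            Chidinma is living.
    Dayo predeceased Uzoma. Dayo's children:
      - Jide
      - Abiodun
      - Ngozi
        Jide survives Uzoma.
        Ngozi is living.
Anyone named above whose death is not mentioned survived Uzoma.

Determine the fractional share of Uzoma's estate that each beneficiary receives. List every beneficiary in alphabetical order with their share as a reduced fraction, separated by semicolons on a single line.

Abiodun 2/75; Bankole 1/100; Chidinma 1/100; Chukwudi 1/25; Folake 2/25; Gbenga 3/5; Ifeoma 1/100; Jide 2/75; Kehinde 2/25; Morounke 1/100; Ngozi 2/75; Zainab 2/25

Gbenga, as surviving spouse, takes 3/5.
The remaining 2/5 passes to Uzoma's descendants per stirpes.
The 2/5 is divided into 5 equal shares of 2/25 among Kehinde, Segun, Dayo, Folake, Zainab.
Kehinde is living and takes 2/25.
Segun predeceased; the 2/25 allotted to Segun's branch passes to Segun's issue by representation.
The 2/25 is divided into 2 equal shares of 1/25 among Chukwudi, Adaeze.
Chukwudi is living and takes 1/25.
Adaeze predeceased; the 1/25 allotted to Adaeze's branch passes to Adaeze's issue by representation.
The 1/25 is divided into 4 equal shares of 1/100 among Chidinma, Morounke, Ifeoma, Bankole.
Chidinma is living and takes 1/100.
Morounke is living and takes 1/100.
Ifeoma is living and takes 1/100.
Bankole is living and takes 1/100.
Dayo predeceased; the 2/25 allotted to Dayo's branch passes to Dayo's issue by representation.
The 2/25 is divided into 3 equal shares of 2/75 among Jide, Abiodun, Ngozi.
Jide is living and takes 2/75.
Abiodun is living and takes 2/75.
Ngozi is living and takes 2/75.
Folake is living and takes 2/25.
Zainab is living and takes 2/25.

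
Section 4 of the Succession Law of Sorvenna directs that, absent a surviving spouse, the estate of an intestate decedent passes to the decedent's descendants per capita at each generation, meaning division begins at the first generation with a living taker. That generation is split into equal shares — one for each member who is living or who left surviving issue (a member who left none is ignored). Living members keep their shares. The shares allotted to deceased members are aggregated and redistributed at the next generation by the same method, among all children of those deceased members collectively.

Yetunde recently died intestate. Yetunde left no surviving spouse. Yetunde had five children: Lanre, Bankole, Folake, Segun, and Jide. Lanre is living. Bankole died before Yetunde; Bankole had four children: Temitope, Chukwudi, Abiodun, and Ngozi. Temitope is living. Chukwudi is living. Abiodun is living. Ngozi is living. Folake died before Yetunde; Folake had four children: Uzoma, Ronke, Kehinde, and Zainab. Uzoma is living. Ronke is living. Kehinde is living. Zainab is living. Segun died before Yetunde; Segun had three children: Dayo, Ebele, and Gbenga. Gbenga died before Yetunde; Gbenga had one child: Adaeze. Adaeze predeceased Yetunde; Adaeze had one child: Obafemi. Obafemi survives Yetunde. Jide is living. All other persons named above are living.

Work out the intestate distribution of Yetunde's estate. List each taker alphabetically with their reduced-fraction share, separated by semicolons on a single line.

Abiodun 3/55; Chukwudi 3/55; Dayo 3/55; Ebele 3/55; Jide 1/5; Kehinde 3/55; Lanre 1/5; Ngozi 3/55; Obafemi 3/55; Ronke 3/55; Temitope 3/55; Uzoma 3/55; Zainab 3/55

There is no surviving spouse, so the entire estate passes to Yetunde's descendants per capita at each generation.
At generation 1 (Lanre, Bankole, Folake, Segun, Jide) there are 5 shares of (1)/5 = 1/5 each.
Living: Lanre and Jide — each takes 1/5.
Deceased: Bankole, Folake, and Segun. Their combined 3/5 is pooled and carried to generation 2.
At generation 2 (Temitope, Chukwudi, Abiodun, Ngozi, Uzoma, Ronke, Kehinde, Zainab, Dayo, Ebele, Gbenga) there are 11 shares of (3/5)/11 = 3/55 each.
Living: Temitope, Chukwudi, Abiodun, Ngozi, Uzoma, Ronke, Kehinde, Zainab, Dayo, and Ebele — each takes 3/55.
Deceased: Gbenga. That 3/55 share is carried to generation 3.
At generation 3 (Adaeze) there are 1 shares of (3/55)/1 = 3/55 each.
Deceased: Adaeze. That 3/55 share is carried to generation 4.
At generation 4 (Obafemi) there are 1 shares of (3/55)/1 = 3/55 each.
Living: Obafemi — each takes 3/55.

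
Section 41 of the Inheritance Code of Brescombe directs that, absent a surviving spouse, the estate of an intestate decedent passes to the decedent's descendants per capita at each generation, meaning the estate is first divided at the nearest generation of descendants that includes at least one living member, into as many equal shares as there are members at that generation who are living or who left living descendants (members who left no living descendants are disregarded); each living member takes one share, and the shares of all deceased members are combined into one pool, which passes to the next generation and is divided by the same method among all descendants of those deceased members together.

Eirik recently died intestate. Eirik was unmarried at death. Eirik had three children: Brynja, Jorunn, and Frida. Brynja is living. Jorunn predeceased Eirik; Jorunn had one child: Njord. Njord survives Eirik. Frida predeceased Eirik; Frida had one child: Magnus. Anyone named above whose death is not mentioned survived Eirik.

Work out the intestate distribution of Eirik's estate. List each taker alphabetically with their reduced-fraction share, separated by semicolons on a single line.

Brynja 1/3; Magnus 1/3; Njord 1/3

There is no surviving spouse, so the entire estate passes to Eirik's descendants per capita at each generation.
At generation 1 (Brynja, Jorunn, Frida) there are 3 shares of (1)/3 = 1/3 each.
Living: Brynja — each takes 1/3.
Deceased: Jorunn and Frida. Their combined 2/3 is pooled and carried to generation 2.
At generation 2 (Njord, Magnus) there are 2 shares of (2/3)/2 = 1/3 each.
Living: Njord and Magnus — each takes 1/3.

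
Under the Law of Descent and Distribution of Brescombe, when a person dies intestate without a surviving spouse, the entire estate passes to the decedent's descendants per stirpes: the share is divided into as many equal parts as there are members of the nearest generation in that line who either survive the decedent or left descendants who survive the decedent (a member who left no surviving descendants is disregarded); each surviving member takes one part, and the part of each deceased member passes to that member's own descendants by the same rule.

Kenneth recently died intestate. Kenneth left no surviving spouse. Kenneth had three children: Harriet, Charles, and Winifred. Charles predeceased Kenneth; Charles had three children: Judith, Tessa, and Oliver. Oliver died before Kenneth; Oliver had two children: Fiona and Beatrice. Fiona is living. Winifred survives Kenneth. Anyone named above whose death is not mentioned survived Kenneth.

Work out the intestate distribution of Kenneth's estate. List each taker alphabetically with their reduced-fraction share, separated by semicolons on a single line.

There is no surviving spouse, so the entire estate passes to Kenneth's descendants per stirpes.
The estate is divided into 3 equal shares of 1/3 among Harriet, Charles, Winifred.
Harriet is living and takes 1/3.
Charles predeceased; the 1/3 allotted to Charles's branch passes to Charles's issue by representation.
The 1/3 is divided into 3 equal shares of 1/9 among Judith, Tessa, Oliver.
Judith is living and takes 1/9.
Tessa is living and takes 1/9.
Oliver predeceased; the 1/9 allotted to Oliver's branch passes to Oliver's issue by representation.
The 1/9 is divided into 2 equal shares of 1/18 among Fiona, Beatrice.
Fiona is living and takes 1/18.
Beatrice is living and takes 1/18.
Winifred is living and takes 1/3.

Beatrice 1/18; Fiona 1/18; Harriet 1/3; Judith 1/9; Tessa 1/9; Winifred 1/3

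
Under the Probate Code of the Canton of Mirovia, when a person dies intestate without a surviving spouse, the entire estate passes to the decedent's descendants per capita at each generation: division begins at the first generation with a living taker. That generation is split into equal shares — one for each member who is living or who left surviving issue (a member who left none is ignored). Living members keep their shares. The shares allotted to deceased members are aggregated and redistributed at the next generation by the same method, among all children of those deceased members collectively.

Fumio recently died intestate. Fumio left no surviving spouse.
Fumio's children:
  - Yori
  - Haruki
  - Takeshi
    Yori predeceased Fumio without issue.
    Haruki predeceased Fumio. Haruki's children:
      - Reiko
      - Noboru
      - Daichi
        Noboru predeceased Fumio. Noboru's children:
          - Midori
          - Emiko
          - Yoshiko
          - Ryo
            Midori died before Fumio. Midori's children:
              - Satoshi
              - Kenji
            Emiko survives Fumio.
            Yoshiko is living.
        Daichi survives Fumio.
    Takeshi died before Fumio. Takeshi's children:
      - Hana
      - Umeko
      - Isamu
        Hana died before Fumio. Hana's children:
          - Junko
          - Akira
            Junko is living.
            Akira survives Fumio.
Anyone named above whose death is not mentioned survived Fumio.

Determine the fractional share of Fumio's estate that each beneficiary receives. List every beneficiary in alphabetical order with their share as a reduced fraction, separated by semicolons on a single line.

Akira 1/18; Daichi 1/6; Emiko 1/18; Isamu 1/6; Junko 1/18; Kenji 1/36; Reiko 1/6; Ryo 1/18; Satoshi 1/36; Umeko 1/6; Yoshiko 1/18

There is no surviving spouse, so the entire estate passes to Fumio's descendants per capita at each generation.
No one at generation 1 (Haruki, Takeshi) is living; moving to the next generation.
At generation 2 (Reiko, Noboru, Daichi, Hana, Umeko, Isamu) there are 6 shares of (1)/6 = 1/6 each.
Living: Reiko, Daichi, Umeko, and Isamu — each takes 1/6.
Deceased: Noboru and Hana. Their combined 1/3 is pooled and carried to generation 3.
At generation 3 (Midori, Emiko, Yoshiko, Ryo, Junko, Akira) there are 6 shares of (1/3)/6 = 1/18 each.
Living: Emiko, Yoshiko, Ryo, Junko, and Akira — each takes 1/18.
Deceased: Midori. That 1/18 share is carried to generation 4.
At generation 4 (Satoshi, Kenji) there are 2 shares of (1/18)/2 = 1/36 each.
Living: Satoshi and Kenji — each takes 1/36.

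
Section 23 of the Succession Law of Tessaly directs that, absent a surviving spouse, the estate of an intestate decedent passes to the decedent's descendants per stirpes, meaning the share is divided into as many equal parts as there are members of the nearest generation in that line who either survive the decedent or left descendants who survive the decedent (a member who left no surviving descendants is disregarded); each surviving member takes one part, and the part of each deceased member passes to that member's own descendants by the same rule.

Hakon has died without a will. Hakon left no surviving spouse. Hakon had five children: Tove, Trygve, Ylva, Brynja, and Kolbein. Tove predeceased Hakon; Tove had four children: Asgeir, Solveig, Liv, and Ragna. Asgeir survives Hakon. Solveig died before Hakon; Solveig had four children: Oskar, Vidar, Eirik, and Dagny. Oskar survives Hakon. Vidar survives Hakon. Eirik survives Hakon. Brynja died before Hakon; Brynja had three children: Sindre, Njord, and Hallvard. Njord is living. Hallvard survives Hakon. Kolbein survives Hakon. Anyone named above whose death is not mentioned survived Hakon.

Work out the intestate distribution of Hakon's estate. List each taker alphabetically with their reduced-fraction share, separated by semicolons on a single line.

Asgeir 1/20; Dagny 1/80; Eirik 1/80; Hallvard 1/15; Kolbein 1/5; Liv 1/20; Njord 1/15; Oskar 1/80; Ragna 1/20; Sindre 1/15; Trygve 1/5; Vidar 1/80; Ylva 1/5

There is no surviving spouse, so the entire estate passes to Hakon's descendants per stirpes.
The estate is divided into 5 equal shares of 1/5 among Tove, Trygve, Ylva, Brynja, Kolbein.
Tove predeceased; the 1/5 allotted to Tove's branch passes to Tove's issue by representation.
The 1/5 is divided into 4 equal shares of 1/20 among Asgeir, Solveig, Liv, Ragna.
Asgeir is living and takes 1/20.
Solveig predeceased; the 1/20 allotted to Solveig's branch passes to Solveig's issue by representation.
The 1/20 is divided into 4 equal shares of 1/80 among Oskar, Vidar, Eirik, Dagny.
Oskar is living and takes 1/80.
Vidar is living and takes 1/80.
Eirik is living and takes 1/80.
Dagny is living and takes 1/80.
Liv is living and takes 1/20.
Ragna is living and takes 1/20.
Trygve is living and takes 1/5.
Ylva is living and takes 1/5.
Brynja predeceased; the 1/5 allotted to Brynja's branch passes to Brynja's issue by representation.
The 1/5 is divided into 3 equal shares of 1/15 among Sindre, Njord, Hallvard.
Sindre is living and takes 1/15.
Njord is living and takes 1/15.
Hallvard is living and takes 1/15.
Kolbein is living and takes 1/5.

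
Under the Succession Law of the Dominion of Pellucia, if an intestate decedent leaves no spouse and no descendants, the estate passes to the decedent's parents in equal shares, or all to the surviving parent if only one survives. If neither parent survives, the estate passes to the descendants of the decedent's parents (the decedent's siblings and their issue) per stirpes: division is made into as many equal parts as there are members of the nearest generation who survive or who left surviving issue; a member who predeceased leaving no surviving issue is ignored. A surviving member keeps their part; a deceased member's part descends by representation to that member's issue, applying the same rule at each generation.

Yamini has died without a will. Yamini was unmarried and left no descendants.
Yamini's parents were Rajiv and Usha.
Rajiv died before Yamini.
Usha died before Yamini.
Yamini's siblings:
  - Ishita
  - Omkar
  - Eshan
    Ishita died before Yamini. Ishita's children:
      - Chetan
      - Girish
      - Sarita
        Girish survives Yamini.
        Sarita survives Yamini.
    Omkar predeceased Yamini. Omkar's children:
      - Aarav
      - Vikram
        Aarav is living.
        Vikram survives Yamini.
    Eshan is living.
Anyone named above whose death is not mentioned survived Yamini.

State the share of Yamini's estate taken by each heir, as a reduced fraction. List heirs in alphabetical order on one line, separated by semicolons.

Aarav 1/6; Chetan 1/9; Eshan 1/3; Girish 1/9; Sarita 1/9; Vikram 1/6

Neither parent survives and there are no descendants, so the estate passes to Yamini's siblings and their issue per stirpes.
The estate is divided into 3 equal shares of 1/3 among Ishita, Omkar, Eshan.
Ishita predeceased; the 1/3 allotted to Ishita's branch passes to Ishita's issue by representation.
The 1/3 is divided into 3 equal shares of 1/9 among Chetan, Girish, Sarita.
Chetan is living and takes 1/9.
Girish is living and takes 1/9.
Sarita is living and takes 1/9.
Omkar predeceased; the 1/3 allotted to Omkar's branch passes to Omkar's issue by representation.
The 1/3 is divided into 2 equal shares of 1/6 among Aarav, Vikram.
Aarav is living and takes 1/6.
Vikram is living and takes 1/6.
Eshan is living and takes 1/3.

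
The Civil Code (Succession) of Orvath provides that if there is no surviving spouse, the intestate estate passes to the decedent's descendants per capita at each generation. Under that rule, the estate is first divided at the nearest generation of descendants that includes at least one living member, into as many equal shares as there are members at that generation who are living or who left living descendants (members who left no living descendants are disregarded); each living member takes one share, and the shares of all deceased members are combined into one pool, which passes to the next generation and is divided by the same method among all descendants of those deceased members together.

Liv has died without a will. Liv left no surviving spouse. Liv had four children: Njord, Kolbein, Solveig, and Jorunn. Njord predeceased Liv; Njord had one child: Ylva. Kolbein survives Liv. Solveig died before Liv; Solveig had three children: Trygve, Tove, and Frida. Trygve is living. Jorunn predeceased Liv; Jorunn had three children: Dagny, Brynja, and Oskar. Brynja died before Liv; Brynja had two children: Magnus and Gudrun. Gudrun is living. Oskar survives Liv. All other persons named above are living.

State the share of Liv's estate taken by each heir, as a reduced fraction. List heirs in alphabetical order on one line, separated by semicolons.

There is no surviving spouse, so the entire estate passes to Liv's descendants per capita at each generation.
At generation 1 (Njord, Kolbein, Solveig, Jorunn) there are 4 shares of (1)/4 = 1/4 each.
Living: Kolbein — each takes 1/4.
Deceased: Njord, Solveig, and Jorunn. Their combined 3/4 is pooled and carried to generation 2.
At generation 2 (Ylva, Trygve, Tove, Frida, Dagny, Brynja, Oskar) there are 7 shares of (3/4)/7 = 3/28 each.
Living: Ylva, Trygve, Tove, Frida, Dagny, and Oskar — each takes 3/28.
Deceased: Brynja. That 3/28 share is carried to generation 3.
At generation 3 (Magnus, Gudrun) there are 2 shares of (3/28)/2 = 3/56 each.
Living: Magnus and Gudrun — each takes 3/56.

Dagny 3/28; Frida 3/28; Gudrun 3/56; Kolbein 1/4; Magnus 3/56; Oskar 3/28; Tove 3/28; Trygve 3/28; Ylva 3/28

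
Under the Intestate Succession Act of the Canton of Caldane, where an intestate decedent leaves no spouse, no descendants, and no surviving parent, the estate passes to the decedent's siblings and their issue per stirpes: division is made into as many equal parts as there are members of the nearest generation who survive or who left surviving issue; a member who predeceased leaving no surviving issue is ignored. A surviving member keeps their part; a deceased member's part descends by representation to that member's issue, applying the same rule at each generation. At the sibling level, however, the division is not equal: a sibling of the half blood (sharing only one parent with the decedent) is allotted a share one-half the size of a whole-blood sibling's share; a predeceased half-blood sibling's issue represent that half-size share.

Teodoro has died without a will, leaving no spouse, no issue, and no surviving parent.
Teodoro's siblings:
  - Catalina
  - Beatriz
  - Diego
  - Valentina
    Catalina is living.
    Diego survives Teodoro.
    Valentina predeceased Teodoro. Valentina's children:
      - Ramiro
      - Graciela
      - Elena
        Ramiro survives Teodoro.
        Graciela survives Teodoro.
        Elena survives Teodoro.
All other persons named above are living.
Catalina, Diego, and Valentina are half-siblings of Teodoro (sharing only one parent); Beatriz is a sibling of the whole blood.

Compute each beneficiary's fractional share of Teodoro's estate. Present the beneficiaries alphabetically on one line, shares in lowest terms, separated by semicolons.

Beatriz 2/5; Catalina 1/5; Diego 1/5; Elena 1/15; Graciela 1/15; Ramiro 1/15

No spouse, descendants, or parent survives, so the estate passes to Teodoro's siblings per stirpes.
Half-blood siblings count for one-half the weight of whole-blood siblings at the initial division.
Dividing 1 in proportion to weights (total weight 5/2): Catalina (weight 1/2) → 1/5; Beatriz (weight 1) → 2/5; Diego (weight 1/2) → 1/5; Valentina (weight 1/2) → 1/5.
Catalina is living and takes 1/5.
Beatriz is living and takes 2/5.
Diego is living and takes 1/5.
Valentina predeceased; the 1/5 allotted to Valentina's branch passes to Valentina's issue by representation.
The 1/5 is divided into 3 equal shares of 1/15 among Ramiro, Graciela, Elena.
Ramiro is living and takes 1/15.
Graciela is living and takes 1/15.
Elena is living and takes 1/15.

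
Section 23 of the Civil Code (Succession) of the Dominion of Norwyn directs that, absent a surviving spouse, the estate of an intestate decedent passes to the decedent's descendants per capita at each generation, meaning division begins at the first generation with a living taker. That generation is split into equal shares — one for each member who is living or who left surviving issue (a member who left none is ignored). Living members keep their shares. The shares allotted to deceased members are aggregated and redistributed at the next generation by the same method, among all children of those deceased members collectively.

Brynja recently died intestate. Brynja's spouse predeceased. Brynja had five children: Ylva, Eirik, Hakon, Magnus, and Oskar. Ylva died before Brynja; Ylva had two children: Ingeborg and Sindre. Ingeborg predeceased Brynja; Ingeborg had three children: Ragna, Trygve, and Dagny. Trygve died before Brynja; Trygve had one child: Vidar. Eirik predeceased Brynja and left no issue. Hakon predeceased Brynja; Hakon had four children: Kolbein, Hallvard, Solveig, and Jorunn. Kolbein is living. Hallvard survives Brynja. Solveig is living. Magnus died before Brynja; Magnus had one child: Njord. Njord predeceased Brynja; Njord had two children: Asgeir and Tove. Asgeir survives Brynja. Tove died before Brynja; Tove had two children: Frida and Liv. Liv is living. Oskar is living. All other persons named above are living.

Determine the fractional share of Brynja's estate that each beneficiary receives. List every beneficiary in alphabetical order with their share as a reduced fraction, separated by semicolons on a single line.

There is no surviving spouse, so the entire estate passes to Brynja's descendants per capita at each generation.
At generation 1 (Ylva, Hakon, Magnus, Oskar) there are 4 shares of (1)/4 = 1/4 each.
Living: Oskar — each takes 1/4.
Deceased: Ylva, Hakon, and Magnus. Their combined 3/4 is pooled and carried to generation 2.
At generation 2 (Ingeborg, Sindre, Kolbein, Hallvard, Solveig, Jorunn, Njord) there are 7 shares of (3/4)/7 = 3/28 each.
Living: Sindre, Kolbein, Hallvard, Solveig, and Jorunn — each takes 3/28.
Deceased: Ingeborg and Njord. Their combined 3/14 is pooled and carried to generation 3.
At generation 3 (Ragna, Trygve, Dagny, Asgeir, Tove) there are 5 shares of (3/14)/5 = 3/70 each.
Living: Ragna, Dagny, and Asgeir — each takes 3/70.
Deceased: Trygve and Tove. Their combined 3/35 is pooled and carried to generation 4.
At generation 4 (Vidar, Frida, Liv) there are 3 shares of (3/35)/3 = 1/35 each.
Living: Vidar, Frida, and Liv — each takes 1/35.

Asgeir 3/70; Dagny 3/70; Frida 1/35; Hallvard 3/28; Jorunn 3/28; Kolbein 3/28; Liv 1/35; Oskar 1/4; Ragna 3/70; Sindre 3/28; Solveig 3/28; Vidar 1/35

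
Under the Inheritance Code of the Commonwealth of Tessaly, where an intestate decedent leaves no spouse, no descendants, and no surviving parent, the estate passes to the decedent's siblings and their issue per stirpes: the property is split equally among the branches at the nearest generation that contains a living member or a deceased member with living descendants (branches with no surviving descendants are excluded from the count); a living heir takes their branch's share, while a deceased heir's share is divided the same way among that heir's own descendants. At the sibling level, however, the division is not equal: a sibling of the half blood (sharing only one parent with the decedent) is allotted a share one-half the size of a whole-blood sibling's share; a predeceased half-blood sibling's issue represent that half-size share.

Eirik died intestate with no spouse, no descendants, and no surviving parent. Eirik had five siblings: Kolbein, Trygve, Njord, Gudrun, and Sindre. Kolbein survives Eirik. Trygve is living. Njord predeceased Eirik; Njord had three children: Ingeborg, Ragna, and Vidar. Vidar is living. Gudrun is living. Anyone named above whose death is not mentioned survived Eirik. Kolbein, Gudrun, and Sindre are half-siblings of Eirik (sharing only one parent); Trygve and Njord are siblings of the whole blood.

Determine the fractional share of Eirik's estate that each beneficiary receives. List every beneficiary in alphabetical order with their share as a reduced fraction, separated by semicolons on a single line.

Gudrun 1/7; Ingeborg 2/21; Kolbein 1/7; Ragna 2/21; Sindre 1/7; Trygve 2/7; Vidar 2/21

No spouse, descendants, or parent survives, so the estate passes to Eirik's siblings per stirpes.
Half-blood siblings count for one-half the weight of whole-blood siblings at the initial division.
Dividing 1 in proportion to weights (total weight 7/2): Kolbein (weight 1/2) → 1/7; Trygve (weight 1) → 2/7; Njord (weight 1) → 2/7; Gudrun (weight 1/2) → 1/7; Sindre (weight 1/2) → 1/7.
Kolbein is living and takes 1/7.
Trygve is living and takes 2/7.
Njord predeceased; the 2/7 allotted to Njord's branch passes to Njord's issue by representation.
The 2/7 is divided into 3 equal shares of 2/21 among Ingeborg, Ragna, Vidar.
Ingeborg is living and takes 2/21.
Ragna is living and takes 2/21.
Vidar is living and takes 2/21.
Gudrun is living and takes 1/7.
Sindre is living and takes 1/7.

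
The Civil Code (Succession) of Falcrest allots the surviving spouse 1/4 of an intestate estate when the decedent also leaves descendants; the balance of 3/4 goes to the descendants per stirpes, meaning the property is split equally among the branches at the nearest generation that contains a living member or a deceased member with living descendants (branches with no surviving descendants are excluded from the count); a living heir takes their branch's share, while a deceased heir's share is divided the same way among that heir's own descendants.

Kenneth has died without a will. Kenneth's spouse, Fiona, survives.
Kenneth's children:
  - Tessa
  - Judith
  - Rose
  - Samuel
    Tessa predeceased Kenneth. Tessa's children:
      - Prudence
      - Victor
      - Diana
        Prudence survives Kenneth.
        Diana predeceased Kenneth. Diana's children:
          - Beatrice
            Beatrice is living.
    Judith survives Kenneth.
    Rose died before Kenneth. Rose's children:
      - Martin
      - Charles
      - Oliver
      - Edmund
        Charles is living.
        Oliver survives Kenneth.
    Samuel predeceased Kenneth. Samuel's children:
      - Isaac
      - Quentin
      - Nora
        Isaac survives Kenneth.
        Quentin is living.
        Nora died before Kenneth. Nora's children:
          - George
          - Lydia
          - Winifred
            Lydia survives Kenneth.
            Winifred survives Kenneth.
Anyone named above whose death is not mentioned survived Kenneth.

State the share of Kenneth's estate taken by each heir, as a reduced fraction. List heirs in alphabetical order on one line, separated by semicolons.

Fiona, as surviving spouse, takes 1/4.
The remaining 3/4 passes to Kenneth's descendants per stirpes.
The 3/4 is divided into 4 equal shares of 3/16 among Tessa, Judith, Rose, Samuel.
Tessa predeceased; the 3/16 allotted to Tessa's branch passes to Tessa's issue by representation.
The 3/16 is divided into 3 equal shares of 1/16 among Prudence, Victor, Diana.
Prudence is living and takes 1/16.
Victor is living and takes 1/16.
Diana predeceased; the 1/16 allotted to Diana's branch passes to Diana's issue by representation.
Beatrice is the sole taker at this level and receives the full 1/16.
Judith is living and takes 3/16.
Rose predeceased; the 3/16 allotted to Rose's branch passes to Rose's issue by representation.
The 3/16 is divided into 4 equal shares of 3/64 among Martin, Charles, Oliver, Edmund.
Martin is living and takes 3/64.
Charles is living and takes 3/64.
Oliver is living and takes 3/64.
Edmund is living and takes 3/64.
Samuel predeceased; the 3/16 allotted to Samuel's branch passes to Samuel's issue by representation.
The 3/16 is divided into 3 equal shares of 1/16 among Isaac, Quentin, Nora.
Isaac is living and takes 1/16.
Quentin is living and takes 1/16.
Nora predeceased; the 1/16 allotted to Nora's branch passes to Nora's issue by representation.
The 1/16 is divided into 3 equal shares of 1/48 among George, Lydia, Winifred.
George is living and takes 1/48.
Lydia is living and takes 1/48.
Winifred is living and takes 1/48.

Beatrice 1/16; Charles 3/64; Edmund 3/64; Fiona 1/4; George 1/48; Isaac 1/16; Judith 3/16; Lydia 1/48; Martin 3/64; Oliver 3/64; Prudence 1/16; Quentin 1/16; Victor 1/16; Winifred 1/48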